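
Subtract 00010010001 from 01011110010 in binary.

Method 1 - Direct subtraction (column by column from the right: bit − bit − borrow-in; if negative, add 2 and borrow 1 from the next column):
borrow: 00000000010
        01011110010
-       00010010001
-------------------
        01001100001

Method 2 - Add two's complement:
Two's complement of 00010010001: invert → 11101101110, add 1 → 11101101111
  01011110010
+ 11101101111
-------------
 101001100001  (end carry out of the top bit = 1)
Discarding the end carry: 01001100001
Decimal check:
  01011110010 = 512 + 128 + 64 + 32 + 16 + 2 = 754
  00010010001 = 128 + 16 + 1 = 145
  754 - 145 = 609, and 01001100001 = 512 + 64 + 32 + 1 = 609 ✓



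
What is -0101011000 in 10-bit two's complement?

Original: 0101011000
Step 1 - Invert all bits: 1010100111
Step 2 - Add 1: 1010101000
Verification: 0101011000 + 1010101000 = 10000000000; discarding the end carry (carry out of the top bit) leaves the 10-bit value 0000000000, as required for x + (-x)



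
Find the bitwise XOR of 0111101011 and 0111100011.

XOR: 1 when bits differ
  0111101011
^ 0111100011
------------
  0000001000
Decimal: 491 ^ 483 = 8



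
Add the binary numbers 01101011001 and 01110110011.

Add column by column from the right: bit + bit + carry-in; write the sum mod 2, carry 1 when the sum is 2 or 3.
carry:  11111100110
        01101011001
+       01110110011
-------------------
       011100001100
(the carry out of the leftmost column, 0, becomes the leading bit)
Decimal check:
  01101011001 = 512 + 256 + 64 + 16 + 8 + 1 = 857
  01110110011 = 512 + 256 + 128 + 32 + 16 + 2 + 1 = 947
  857 + 947 = 1804, and 011100001100 = 1024 + 512 + 256 + 8 + 4 = 1804 ✓



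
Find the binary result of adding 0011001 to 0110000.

Add column by column from the right: bit + bit + carry-in; write the sum mod 2, carry 1 when the sum is 2 or 3.
carry:  1100000
        0011001
+       0110000
---------------
       01001001
(the carry out of the leftmost column, 0, becomes the leading bit)
Decimal check:
  0011001 = 16 + 8 + 1 = 25
  0110000 = 32 + 16 = 48
  25 + 48 = 73, and 01001001 = 64 + 8 + 1 = 73 ✓



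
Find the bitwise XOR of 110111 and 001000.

XOR: 1 when bits differ
  110111
^ 001000
--------
  111111
Decimal: 55 ^ 8 = 63



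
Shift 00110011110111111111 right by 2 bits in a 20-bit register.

Original: 00110011110111111111 (decimal 212479)
Shift right by 2 positions
Drop the 2 low bits; fill with zeros on the left
Result: 00001100111101111111 (decimal 53119)
Equivalent: 212479 >> 2 = 212479 ÷ 2^2 = 53119



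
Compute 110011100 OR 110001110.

OR: 1 when either bit is 1
  110011100
| 110001110
-----------
  110011110
Decimal: 412 | 398 = 414



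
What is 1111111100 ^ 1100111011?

XOR: 1 when bits differ
  1111111100
^ 1100111011
------------
  0011000111
Decimal: 1020 ^ 827 = 199



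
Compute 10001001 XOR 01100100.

XOR: 1 when bits differ
  10001001
^ 01100100
----------
  11101101
Decimal: 137 ^ 100 = 237



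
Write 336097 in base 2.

Using repeated division by 2:
336097 ÷ 2 = 168048 remainder 1
168048 ÷ 2 = 84024 remainder 0
84024 ÷ 2 = 42012 remainder 0
42012 ÷ 2 = 21006 remainder 0
21006 ÷ 2 = 10503 remainder 0
10503 ÷ 2 = 5251 remainder 1
5251 ÷ 2 = 2625 remainder 1
2625 ÷ 2 = 1312 remainder 1
1312 ÷ 2 = 656 remainder 0
656 ÷ 2 = 328 remainder 0
328 ÷ 2 = 164 remainder 0
164 ÷ 2 = 82 remainder 0
82 ÷ 2 = 41 remainder 0
41 ÷ 2 = 20 remainder 1
20 ÷ 2 = 10 remainder 0
10 ÷ 2 = 5 remainder 0
5 ÷ 2 = 2 remainder 1
2 ÷ 2 = 1 remainder 0
1 ÷ 2 = 0 remainder 1
Reading remainders bottom to top: 1010010000011100001



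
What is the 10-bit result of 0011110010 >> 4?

Original: 0011110010 (decimal 242)
Shift right by 4 positions
Drop the 4 low bits; fill with zeros on the left
Result: 0000001111 (decimal 15)
Equivalent: 242 >> 4 = 242 ÷ 2^4 = 15



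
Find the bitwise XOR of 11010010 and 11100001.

XOR: 1 when bits differ
  11010010
^ 11100001
----------
  00110011
Decimal: 210 ^ 225 = 51



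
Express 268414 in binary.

Using repeated division by 2:
268414 ÷ 2 = 134207 remainder 0
134207 ÷ 2 = 67103 remainder 1
67103 ÷ 2 = 33551 remainder 1
33551 ÷ 2 = 16775 remainder 1
16775 ÷ 2 = 8387 remainder 1
8387 ÷ 2 = 4193 remainder 1
4193 ÷ 2 = 2096 remainder 1
2096 ÷ 2 = 1048 remainder 0
1048 ÷ 2 = 524 remainder 0
524 ÷ 2 = 262 remainder 0
262 ÷ 2 = 131 remainder 0
131 ÷ 2 = 65 remainder 1
65 ÷ 2 = 32 remainder 1
32 ÷ 2 = 16 remainder 0
16 ÷ 2 = 8 remainder 0
8 ÷ 2 = 4 remainder 0
4 ÷ 2 = 2 remainder 0
2 ÷ 2 = 1 remainder 0
1 ÷ 2 = 0 remainder 1
Reading remainders bottom to top: 1000001100001111110



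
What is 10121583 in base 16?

Using repeated division by 16 (digits 10–15 are A–F):
10121583 ÷ 16 = 632598 remainder 15 (F)
632598 ÷ 16 = 39537 remainder 6
39537 ÷ 16 = 2471 remainder 1
2471 ÷ 16 = 154 remainder 7
154 ÷ 16 = 9 remainder 10 (A)
9 ÷ 16 = 0 remainder 9
Reading remainders bottom to top: 9A716F



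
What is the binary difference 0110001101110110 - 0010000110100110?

Method 1 - Direct subtraction (column by column from the right: bit − bit − borrow-in; if negative, add 2 and borrow 1 from the next column):
borrow: 0000001100000000
        0110001101110110
-       0010000110100110
------------------------
        0100000111010000

Method 2 - Add two's complement:
Two's complement of 0010000110100110: invert → 1101111001011001, add 1 → 1101111001011010
  0110001101110110
+ 1101111001011010
------------------
 10100000111010000  (end carry out of the top bit = 1)
Discarding the end carry: 0100000111010000
Decimal check:
  0110001101110110 = 16384 + 8192 + 512 + 256 + 64 + 32 + 16 + 4 + 2 = 25462
  0010000110100110 = 8192 + 256 + 128 + 32 + 4 + 2 = 8614
  25462 - 8614 = 16848, and 0100000111010000 = 16384 + 256 + 128 + 64 + 16 = 16848 ✓



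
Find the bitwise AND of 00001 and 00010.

AND: 1 only when both bits are 1
  00001
& 00010
-------
  00000
Decimal: 1 & 2 = 0



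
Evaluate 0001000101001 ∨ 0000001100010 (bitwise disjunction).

OR: 1 when either bit is 1
  0001000101001
| 0000001100010
---------------
  0001001101011
Decimal: 553 | 98 = 619



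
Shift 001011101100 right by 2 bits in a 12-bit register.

Original: 001011101100 (decimal 748)
Shift right by 2 positions
Drop the 2 low bits; fill with zeros on the left
Result: 000010111011 (decimal 187)
Equivalent: 748 >> 2 = 748 ÷ 2^2 = 187



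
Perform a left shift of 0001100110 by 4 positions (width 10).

Original: 0001100110 (decimal 102)
Shift left by 4 positions
Append 4 zeros on the right and drop the 4 high bits that overflow the 10-bit width
Result: 1001100000 (decimal 608)
Equivalent: 102 << 4 = 102 × 2^4 = 1632, truncated to 10 bits = 608



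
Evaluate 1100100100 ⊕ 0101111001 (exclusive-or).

XOR: 1 when bits differ
  1100100100
^ 0101111001
------------
  1001011101
Decimal: 804 ^ 377 = 605



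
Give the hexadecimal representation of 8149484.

Using repeated division by 16 (digits 10–15 are A–F):
8149484 ÷ 16 = 509342 remainder 12 (C)
509342 ÷ 16 = 31833 remainder 14 (E)
31833 ÷ 16 = 1989 remainder 9
1989 ÷ 16 = 124 remainder 5
124 ÷ 16 = 7 remainder 12 (C)
7 ÷ 16 = 0 remainder 7
Reading remainders bottom to top: 7C59EC



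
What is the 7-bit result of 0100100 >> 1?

Original: 0100100 (decimal 36)
Shift right by 1 position
Drop the 1 low bit; fill with zero on the left
Result: 0010010 (decimal 18)
Equivalent: 36 >> 1 = 36 ÷ 2^1 = 18



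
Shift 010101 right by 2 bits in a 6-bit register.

Original: 010101 (decimal 21)
Shift right by 2 positions
Drop the 2 low bits; fill with zeros on the left
Result: 000101 (decimal 5)
Equivalent: 21 >> 2 = 21 ÷ 2^2 = 5



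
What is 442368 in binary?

Using repeated division by 2:
442368 ÷ 2 = 221184 remainder 0
221184 ÷ 2 = 110592 remainder 0
110592 ÷ 2 = 55296 remainder 0
55296 ÷ 2 = 27648 remainder 0
27648 ÷ 2 = 13824 remainder 0
13824 ÷ 2 = 6912 remainder 0
6912 ÷ 2 = 3456 remainder 0
3456 ÷ 2 = 1728 remainder 0
1728 ÷ 2 = 864 remainder 0
864 ÷ 2 = 432 remainder 0
432 ÷ 2 = 216 remainder 0
216 ÷ 2 = 108 remainder 0
108 ÷ 2 = 54 remainder 0
54 ÷ 2 = 27 remainder 0
27 ÷ 2 = 13 remainder 1
13 ÷ 2 = 6 remainder 1
6 ÷ 2 = 3 remainder 0
3 ÷ 2 = 1 remainder 1
1 ÷ 2 = 0 remainder 1
Reading remainders bottom to top: 1101100000000000000



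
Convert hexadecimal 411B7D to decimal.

Expand by place value (powers of 16):
Digit values: B = 11, D = 13
411B7D = 4 × 16^5 + 1 × 16^4 + 1 × 16^3 + 11 × 16^2 + 7 × 16^1 + 13 × 16^0
= 4 × 1048576 + 1 × 65536 + 1 × 4096 + 11 × 256 + 7 × 16 + 13 × 1
= 4194304 + 65536 + 4096 + 2816 + 112 + 13
= 4266877



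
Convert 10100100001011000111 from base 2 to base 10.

Sum of powers of 2 for each 1-bit:
2^0 + 2^1 + 2^2 + 2^6 + 2^7 + 2^9 + 2^14 + 2^17 + 2^19
= 1 + 2 + 4 + 64 + 128 + 512 + 16384 + 131072 + 524288
= 672455



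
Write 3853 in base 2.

Using repeated division by 2:
3853 ÷ 2 = 1926 remainder 1
1926 ÷ 2 = 963 remainder 0
963 ÷ 2 = 481 remainder 1
481 ÷ 2 = 240 remainder 1
240 ÷ 2 = 120 remainder 0
120 ÷ 2 = 60 remainder 0
60 ÷ 2 = 30 remainder 0
30 ÷ 2 = 15 remainder 0
15 ÷ 2 = 7 remainder 1
7 ÷ 2 = 3 remainder 1
3 ÷ 2 = 1 remainder 1
1 ÷ 2 = 0 remainder 1
Reading remainders bottom to top: 111100001101



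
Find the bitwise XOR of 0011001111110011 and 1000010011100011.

XOR: 1 when bits differ
  0011001111110011
^ 1000010011100011
------------------
  1011011100010000
Decimal: 13299 ^ 34019 = 46864



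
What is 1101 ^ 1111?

XOR: 1 when bits differ
  1101
^ 1111
------
  0010
Decimal: 13 ^ 15 = 2



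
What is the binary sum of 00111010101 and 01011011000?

Add column by column from the right: bit + bit + carry-in; write the sum mod 2, carry 1 when the sum is 2 or 3.
carry:  11110100000
        00111010101
+       01011011000
-------------------
       010010101101
(the carry out of the leftmost column, 0, becomes the leading bit)
Decimal check:
  00111010101 = 256 + 128 + 64 + 16 + 4 + 1 = 469
  01011011000 = 512 + 128 + 64 + 16 + 8 = 728
  469 + 728 = 1197, and 010010101101 = 1024 + 128 + 32 + 8 + 4 + 1 = 1197 ✓



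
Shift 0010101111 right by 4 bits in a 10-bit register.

Original: 0010101111 (decimal 175)
Shift right by 4 positions
Drop the 4 low bits; fill with zeros on the left
Result: 0000001010 (decimal 10)
Equivalent: 175 >> 4 = 175 ÷ 2^4 = 10



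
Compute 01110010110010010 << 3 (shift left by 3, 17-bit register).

Original: 01110010110010010 (decimal 58770)
Shift left by 3 positions
Append 3 zeros on the right and drop the 3 high bits that overflow the 17-bit width
Result: 10010110010010000 (decimal 76944)
Equivalent: 58770 << 3 = 58770 × 2^3 = 470160, truncated to 17 bits = 76944



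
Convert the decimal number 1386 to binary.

Using repeated division by 2:
1386 ÷ 2 = 693 remainder 0
693 ÷ 2 = 346 remainder 1
346 ÷ 2 = 173 remainder 0
173 ÷ 2 = 86 remainder 1
86 ÷ 2 = 43 remainder 0
43 ÷ 2 = 21 remainder 1
21 ÷ 2 = 10 remainder 1
10 ÷ 2 = 5 remainder 0
5 ÷ 2 = 2 remainder 1
2 ÷ 2 = 1 remainder 0
1 ÷ 2 = 0 remainder 1
Reading remainders bottom to top: 10101101010



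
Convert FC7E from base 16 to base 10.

Expand by place value (powers of 16):
Digit values: F = 15, C = 12, E = 14
FC7E = 15 × 16^3 + 12 × 16^2 + 7 × 16^1 + 14 × 16^0
= 15 × 4096 + 12 × 256 + 7 × 16 + 14 × 1
= 61440 + 3072 + 112 + 14
= 64638



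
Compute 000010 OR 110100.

OR: 1 when either bit is 1
  000010
| 110100
--------
  110110
Decimal: 2 | 52 = 54



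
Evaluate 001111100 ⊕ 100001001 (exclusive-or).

XOR: 1 when bits differ
  001111100
^ 100001001
-----------
  101110101
Decimal: 124 ^ 265 = 373



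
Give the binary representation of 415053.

Using repeated division by 2:
415053 ÷ 2 = 207526 remainder 1
207526 ÷ 2 = 103763 remainder 0
103763 ÷ 2 = 51881 remainder 1
51881 ÷ 2 = 25940 remainder 1
25940 ÷ 2 = 12970 remainder 0
12970 ÷ 2 = 6485 remainder 0
6485 ÷ 2 = 3242 remainder 1
3242 ÷ 2 = 1621 remainder 0
1621 ÷ 2 = 810 remainder 1
810 ÷ 2 = 405 remainder 0
405 ÷ 2 = 202 remainder 1
202 ÷ 2 = 101 remainder 0
101 ÷ 2 = 50 remainder 1
50 ÷ 2 = 25 remainder 0
25 ÷ 2 = 12 remainder 1
12 ÷ 2 = 6 remainder 0
6 ÷ 2 = 3 remainder 0
3 ÷ 2 = 1 remainder 1
1 ÷ 2 = 0 remainder 1
Reading remainders bottom to top: 1100101010101001101



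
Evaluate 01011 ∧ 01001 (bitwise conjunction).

AND: 1 only when both bits are 1
  01011
& 01001
-------
  01001
Decimal: 11 & 9 = 9



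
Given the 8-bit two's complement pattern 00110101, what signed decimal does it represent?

Binary: 00110101
Sign bit: 0 (non-negative)
Read directly as an unsigned value:
00110101 = 32 + 16 + 4 + 1 = 53
Value: 53



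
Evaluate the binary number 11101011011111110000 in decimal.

Sum of powers of 2 for each 1-bit:
2^4 + 2^5 + 2^6 + 2^7 + 2^8 + 2^9 + 2^10 + 2^12 + 2^13 + 2^15 + 2^17 + 2^18 + 2^19
= 16 + 32 + 64 + 128 + 256 + 512 + 1024 + 4096 + 8192 + 32768 + 131072 + 262144 + 524288
= 964592



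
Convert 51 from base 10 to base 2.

Using repeated division by 2:
51 ÷ 2 = 25 remainder 1
25 ÷ 2 = 12 remainder 1
12 ÷ 2 = 6 remainder 0
6 ÷ 2 = 3 remainder 0
3 ÷ 2 = 1 remainder 1
1 ÷ 2 = 0 remainder 1
Reading remainders bottom to top: 110011



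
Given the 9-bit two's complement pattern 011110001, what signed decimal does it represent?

Binary: 011110001
Sign bit: 0 (non-negative)
Read directly as an unsigned value:
011110001 = 128 + 64 + 32 + 16 + 1 = 241
Value: 241



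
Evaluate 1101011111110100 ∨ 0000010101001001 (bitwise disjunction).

OR: 1 when either bit is 1
  1101011111110100
| 0000010101001001
------------------
  1101011111111101
Decimal: 55284 | 1353 = 55293



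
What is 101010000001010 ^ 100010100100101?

XOR: 1 when bits differ
  101010000001010
^ 100010100100101
-----------------
  001000100101111
Decimal: 21514 ^ 17701 = 4399



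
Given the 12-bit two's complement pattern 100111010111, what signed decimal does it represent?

Binary: 100111010111
Sign bit: 1 (negative)
Invert: 011000101000
Add 1:  011000101001
Magnitude: 011000101001 = 1024 + 512 + 32 + 8 + 1 = 1577
Value: -1577



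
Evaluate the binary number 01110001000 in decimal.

Sum of powers of 2 for each 1-bit:
2^3 + 2^7 + 2^8 + 2^9
= 8 + 128 + 256 + 512
= 904



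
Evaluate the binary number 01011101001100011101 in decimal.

Sum of powers of 2 for each 1-bit:
2^0 + 2^2 + 2^3 + 2^4 + 2^8 + 2^9 + 2^12 + 2^14 + 2^15 + 2^16 + 2^18
= 1 + 4 + 8 + 16 + 256 + 512 + 4096 + 16384 + 32768 + 65536 + 262144
= 381725



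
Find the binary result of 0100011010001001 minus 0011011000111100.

Method 1 - Direct subtraction (column by column from the right: bit − bit − borrow-in; if negative, add 2 and borrow 1 from the next column):
borrow: 0110000011111000
        0100011010001001
-       0011011000111100
------------------------
        0001000001001101

Method 2 - Add two's complement:
Two's complement of 0011011000111100: invert → 1100100111000011, add 1 → 1100100111000100
  0100011010001001
+ 1100100111000100
------------------
 10001000001001101  (end carry out of the top bit = 1)
Discarding the end carry: 0001000001001101
Decimal check:
  0100011010001001 = 16384 + 1024 + 512 + 128 + 8 + 1 = 18057
  0011011000111100 = 8192 + 4096 + 1024 + 512 + 32 + 16 + 8 + 4 = 13884
  18057 - 13884 = 4173, and 0001000001001101 = 4096 + 64 + 8 + 4 + 1 = 4173 ✓



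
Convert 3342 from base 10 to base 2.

Using repeated division by 2:
3342 ÷ 2 = 1671 remainder 0
1671 ÷ 2 = 835 remainder 1
835 ÷ 2 = 417 remainder 1
417 ÷ 2 = 208 remainder 1
208 ÷ 2 = 104 remainder 0
104 ÷ 2 = 52 remainder 0
52 ÷ 2 = 26 remainder 0
26 ÷ 2 = 13 remainder 0
13 ÷ 2 = 6 remainder 1
6 ÷ 2 = 3 remainder 0
3 ÷ 2 = 1 remainder 1
1 ÷ 2 = 0 remainder 1
Reading remainders bottom to top: 110100001110



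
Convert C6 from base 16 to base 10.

Expand by place value (powers of 16):
Digit values: C = 12
C6 = 12 × 16^1 + 6 × 16^0
= 12 × 16 + 6 × 1
= 192 + 6
= 198



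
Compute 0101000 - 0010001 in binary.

Method 1 - Direct subtraction (column by column from the right: bit − bit − borrow-in; if negative, add 2 and borrow 1 from the next column):
borrow: 0101110
        0101000
-       0010001
---------------
        0010111

Method 2 - Add two's complement:
Two's complement of 0010001: invert → 1101110, add 1 → 1101111
  0101000
+ 1101111
---------
 10010111  (end carry out of the top bit = 1)
Discarding the end carry: 0010111
Decimal check:
  0101000 = 32 + 8 = 40
  0010001 = 16 + 1 = 17
  40 - 17 = 23, and 0010111 = 16 + 4 + 2 + 1 = 23 ✓



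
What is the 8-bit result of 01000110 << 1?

Original: 01000110 (decimal 70)
Shift left by 1 position
Append 1 zero on the right
Result: 10001100 (decimal 140)
Equivalent: 70 << 1 = 70 × 2^1 = 140



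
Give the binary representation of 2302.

Using repeated division by 2:
2302 ÷ 2 = 1151 remainder 0
1151 ÷ 2 = 575 remainder 1
575 ÷ 2 = 287 remainder 1
287 ÷ 2 = 143 remainder 1
143 ÷ 2 = 71 remainder 1
71 ÷ 2 = 35 remainder 1
35 ÷ 2 = 17 remainder 1
17 ÷ 2 = 8 remainder 1
8 ÷ 2 = 4 remainder 0
4 ÷ 2 = 2 remainder 0
2 ÷ 2 = 1 remainder 0
1 ÷ 2 = 0 remainder 1
Reading remainders bottom to top: 100011111110



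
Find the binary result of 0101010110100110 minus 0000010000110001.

Method 1 - Direct subtraction (column by column from the right: bit − bit − borrow-in; if negative, add 2 and borrow 1 from the next column):
borrow: 0000000011100010
        0101010110100110
-       0000010000110001
------------------------
        0101000101110101

Method 2 - Add two's complement:
Two's complement of 0000010000110001: invert → 1111101111001110, add 1 → 1111101111001111
  0101010110100110
+ 1111101111001111
------------------
 10101000101110101  (end carry out of the top bit = 1)
Discarding the end carry: 0101000101110101
Decimal check:
  0101010110100110 = 16384 + 4096 + 1024 + 256 + 128 + 32 + 4 + 2 = 21926
  0000010000110001 = 1024 + 32 + 16 + 1 = 1073
  21926 - 1073 = 20853, and 0101000101110101 = 16384 + 4096 + 256 + 64 + 32 + 16 + 4 + 1 = 20853 ✓



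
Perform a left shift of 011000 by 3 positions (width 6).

Original: 011000 (decimal 24)
Shift left by 3 positions
Append 3 zeros on the right and drop the 3 high bits that overflow the 6-bit width
Result: 000000 (decimal 0)
Equivalent: 24 << 3 = 24 × 2^3 = 192, truncated to 6 bits = 0



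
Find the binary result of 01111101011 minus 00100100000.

Method 1 - Direct subtraction (column by column from the right: bit − bit − borrow-in; if negative, add 2 and borrow 1 from the next column):
borrow: 00000000000
        01111101011
-       00100100000
-------------------
        01011001011

Method 2 - Add two's complement:
Two's complement of 00100100000: invert → 11011011111, add 1 → 11011100000
  01111101011
+ 11011100000
-------------
 101011001011  (end carry out of the top bit = 1)
Discarding the end carry: 01011001011
Decimal check:
  01111101011 = 512 + 256 + 128 + 64 + 32 + 8 + 2 + 1 = 1003
  00100100000 = 256 + 32 = 288
  1003 - 288 = 715, and 01011001011 = 512 + 128 + 64 + 8 + 2 + 1 = 715 ✓



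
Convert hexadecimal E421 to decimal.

Expand by place value (powers of 16):
Digit values: E = 14
E421 = 14 × 16^3 + 4 × 16^2 + 2 × 16^1 + 1 × 16^0
= 14 × 4096 + 4 × 256 + 2 × 16 + 1 × 1
= 57344 + 1024 + 32 + 1
= 58401



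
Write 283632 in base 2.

Using repeated division by 2:
283632 ÷ 2 = 141816 remainder 0
141816 ÷ 2 = 70908 remainder 0
70908 ÷ 2 = 35454 remainder 0
35454 ÷ 2 = 17727 remainder 0
17727 ÷ 2 = 8863 remainder 1
8863 ÷ 2 = 4431 remainder 1
4431 ÷ 2 = 2215 remainder 1
2215 ÷ 2 = 1107 remainder 1
1107 ÷ 2 = 553 remainder 1
553 ÷ 2 = 276 remainder 1
276 ÷ 2 = 138 remainder 0
138 ÷ 2 = 69 remainder 0
69 ÷ 2 = 34 remainder 1
34 ÷ 2 = 17 remainder 0
17 ÷ 2 = 8 remainder 1
8 ÷ 2 = 4 remainder 0
4 ÷ 2 = 2 remainder 0
2 ÷ 2 = 1 remainder 0
1 ÷ 2 = 0 remainder 1
Reading remainders bottom to top: 1000101001111110000



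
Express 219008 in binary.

Using repeated division by 2:
219008 ÷ 2 = 109504 remainder 0
109504 ÷ 2 = 54752 remainder 0
54752 ÷ 2 = 27376 remainder 0
27376 ÷ 2 = 13688 remainder 0
13688 ÷ 2 = 6844 remainder 0
6844 ÷ 2 = 3422 remainder 0
3422 ÷ 2 = 1711 remainder 0
1711 ÷ 2 = 855 remainder 1
855 ÷ 2 = 427 remainder 1
427 ÷ 2 = 213 remainder 1
213 ÷ 2 = 106 remainder 1
106 ÷ 2 = 53 remainder 0
53 ÷ 2 = 26 remainder 1
26 ÷ 2 = 13 remainder 0
13 ÷ 2 = 6 remainder 1
6 ÷ 2 = 3 remainder 0
3 ÷ 2 = 1 remainder 1
1 ÷ 2 = 0 remainder 1
Reading remainders bottom to top: 110101011110000000



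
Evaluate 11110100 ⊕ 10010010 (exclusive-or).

XOR: 1 when bits differ
  11110100
^ 10010010
----------
  01100110
Decimal: 244 ^ 146 = 102



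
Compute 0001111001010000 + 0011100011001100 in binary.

Add column by column from the right: bit + bit + carry-in; write the sum mod 2, carry 1 when the sum is 2 or 3.
carry:  0111000110000000
        0001111001010000
+       0011100011001100
------------------------
       00101011100011100
(the carry out of the leftmost column, 0, becomes the leading bit)
Decimal check:
  0001111001010000 = 4096 + 2048 + 1024 + 512 + 64 + 16 = 7760
  0011100011001100 = 8192 + 4096 + 2048 + 128 + 64 + 8 + 4 = 14540
  7760 + 14540 = 22300, and 00101011100011100 = 16384 + 4096 + 1024 + 512 + 256 + 16 + 8 + 4 = 22300 ✓



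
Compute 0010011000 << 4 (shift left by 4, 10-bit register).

Original: 0010011000 (decimal 152)
Shift left by 4 positions
Append 4 zeros on the right and drop the 4 high bits that overflow the 10-bit width
Result: 0110000000 (decimal 384)
Equivalent: 152 << 4 = 152 × 2^4 = 2432, truncated to 10 bits = 384



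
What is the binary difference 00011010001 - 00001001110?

Method 1 - Direct subtraction (column by column from the right: bit − bit − borrow-in; if negative, add 2 and borrow 1 from the next column):
borrow: 00000011100
        00011010001
-       00001001110
-------------------
        00010000011

Method 2 - Add two's complement:
Two's complement of 00001001110: invert → 11110110001, add 1 → 11110110010
  00011010001
+ 11110110010
-------------
 100010000011  (end carry out of the top bit = 1)
Discarding the end carry: 00010000011
Decimal check:
  00011010001 = 128 + 64 + 16 + 1 = 209
  00001001110 = 64 + 8 + 4 + 2 = 78
  209 - 78 = 131, and 00010000011 = 128 + 2 + 1 = 131 ✓



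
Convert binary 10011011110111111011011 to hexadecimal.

Group into 4-bit nibbles from right:
  0100 = 4
  1101 = D
  1110 = E
  1111 = F
  1101 = D
  1011 = B
Result: 4DEFDB



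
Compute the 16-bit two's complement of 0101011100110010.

Original: 0101011100110010
Step 1 - Invert all bits: 1010100011001101
Step 2 - Add 1: 1010100011001110
Verification: 0101011100110010 + 1010100011001110 = 10000000000000000; discarding the end carry (carry out of the top bit) leaves the 16-bit value 0000000000000000, as required for x + (-x)



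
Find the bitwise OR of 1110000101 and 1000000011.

OR: 1 when either bit is 1
  1110000101
| 1000000011
------------
  1110000111
Decimal: 901 | 515 = 903



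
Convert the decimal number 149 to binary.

Using repeated division by 2:
149 ÷ 2 = 74 remainder 1
74 ÷ 2 = 37 remainder 0
37 ÷ 2 = 18 remainder 1
18 ÷ 2 = 9 remainder 0
9 ÷ 2 = 4 remainder 1
4 ÷ 2 = 2 remainder 0
2 ÷ 2 = 1 remainder 0
1 ÷ 2 = 0 remainder 1
Reading remainders bottom to top: 10010101



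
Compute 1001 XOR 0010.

XOR: 1 when bits differ
  1001
^ 0010
------
  1011
Decimal: 9 ^ 2 = 11



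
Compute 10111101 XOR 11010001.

XOR: 1 when bits differ
  10111101
^ 11010001
----------
  01101100
Decimal: 189 ^ 209 = 108



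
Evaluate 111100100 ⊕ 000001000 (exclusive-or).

XOR: 1 when bits differ
  111100100
^ 000001000
-----------
  111101100
Decimal: 484 ^ 8 = 492



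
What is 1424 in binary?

Using repeated division by 2:
1424 ÷ 2 = 712 remainder 0
712 ÷ 2 = 356 remainder 0
356 ÷ 2 = 178 remainder 0
178 ÷ 2 = 89 remainder 0
89 ÷ 2 = 44 remainder 1
44 ÷ 2 = 22 remainder 0
22 ÷ 2 = 11 remainder 0
11 ÷ 2 = 5 remainder 1
5 ÷ 2 = 2 remainder 1
2 ÷ 2 = 1 remainder 0
1 ÷ 2 = 0 remainder 1
Reading remainders bottom to top: 10110010000



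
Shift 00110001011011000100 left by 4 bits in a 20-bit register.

Original: 00110001011011000100 (decimal 202436)
Shift left by 4 positions
Append 4 zeros on the right and drop the 4 high bits that overflow the 20-bit width
Result: 00010110110001000000 (decimal 93248)
Equivalent: 202436 << 4 = 202436 × 2^4 = 3238976, truncated to 20 bits = 93248



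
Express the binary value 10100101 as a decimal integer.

Sum of powers of 2 for each 1-bit:
2^0 + 2^2 + 2^5 + 2^7
= 1 + 4 + 32 + 128
= 165



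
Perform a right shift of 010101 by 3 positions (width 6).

Original: 010101 (decimal 21)
Shift right by 3 positions
Drop the 3 low bits; fill with zeros on the left
Result: 000010 (decimal 2)
Equivalent: 21 >> 3 = 21 ÷ 2^3 = 2



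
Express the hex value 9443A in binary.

Convert each hex digit to 4 bits:
  9 = 1001
  4 = 0100
  4 = 0100
  3 = 0011
  A = 1010
Concatenate: 10010100010000111010



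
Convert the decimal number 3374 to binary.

Using repeated division by 2:
3374 ÷ 2 = 1687 remainder 0
1687 ÷ 2 = 843 remainder 1
843 ÷ 2 = 421 remainder 1
421 ÷ 2 = 210 remainder 1
210 ÷ 2 = 105 remainder 0
105 ÷ 2 = 52 remainder 1
52 ÷ 2 = 26 remainder 0
26 ÷ 2 = 13 remainder 0
13 ÷ 2 = 6 remainder 1
6 ÷ 2 = 3 remainder 0
3 ÷ 2 = 1 remainder 1
1 ÷ 2 = 0 remainder 1
Reading remainders bottom to top: 110100101110



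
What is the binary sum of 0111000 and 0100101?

Add column by column from the right: bit + bit + carry-in; write the sum mod 2, carry 1 when the sum is 2 or 3.
carry:  1000000
        0111000
+       0100101
---------------
       01011101
(the carry out of the leftmost column, 0, becomes the leading bit)
Decimal check:
  0111000 = 32 + 16 + 8 = 56
  0100101 = 32 + 4 + 1 = 37
  56 + 37 = 93, and 01011101 = 64 + 16 + 8 + 4 + 1 = 93 ✓



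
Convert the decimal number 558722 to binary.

Using repeated division by 2:
558722 ÷ 2 = 279361 remainder 0
279361 ÷ 2 = 139680 remainder 1
139680 ÷ 2 = 69840 remainder 0
69840 ÷ 2 = 34920 remainder 0
34920 ÷ 2 = 17460 remainder 0
17460 ÷ 2 = 8730 remainder 0
8730 ÷ 2 = 4365 remainder 0
4365 ÷ 2 = 2182 remainder 1
2182 ÷ 2 = 1091 remainder 0
1091 ÷ 2 = 545 remainder 1
545 ÷ 2 = 272 remainder 1
272 ÷ 2 = 136 remainder 0
136 ÷ 2 = 68 remainder 0
68 ÷ 2 = 34 remainder 0
34 ÷ 2 = 17 remainder 0
17 ÷ 2 = 8 remainder 1
8 ÷ 2 = 4 remainder 0
4 ÷ 2 = 2 remainder 0
2 ÷ 2 = 1 remainder 0
1 ÷ 2 = 0 remainder 1
Reading remainders bottom to top: 10001000011010000010



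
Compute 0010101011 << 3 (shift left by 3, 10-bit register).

Original: 0010101011 (decimal 171)
Shift left by 3 positions
Append 3 zeros on the right and drop the 3 high bits that overflow the 10-bit width
Result: 0101011000 (decimal 344)
Equivalent: 171 << 3 = 171 × 2^3 = 1368, truncated to 10 bits = 344



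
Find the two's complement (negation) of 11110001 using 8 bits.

Original (sign bit 1, negative): 11110001
Step 1 - Invert all bits: 00001110
Step 2 - Add 1: 00001111
Verification: 11110001 + 00001111 = 100000000; discarding the end carry (carry out of the top bit) leaves the 8-bit value 00000000, as required for x + (-x)



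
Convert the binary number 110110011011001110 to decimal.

Sum of powers of 2 for each 1-bit:
2^1 + 2^2 + 2^3 + 2^6 + 2^7 + 2^9 + 2^10 + 2^13 + 2^14 + 2^16 + 2^17
= 2 + 4 + 8 + 64 + 128 + 512 + 1024 + 8192 + 16384 + 65536 + 131072
= 222926



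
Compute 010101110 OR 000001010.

OR: 1 when either bit is 1
  010101110
| 000001010
-----------
  010101110
Decimal: 174 | 10 = 174



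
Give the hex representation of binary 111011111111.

Group into 4-bit nibbles from right:
  1110 = E
  1111 = F
  1111 = F
Result: EFF



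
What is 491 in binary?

Using repeated division by 2:
491 ÷ 2 = 245 remainder 1
245 ÷ 2 = 122 remainder 1
122 ÷ 2 = 61 remainder 0
61 ÷ 2 = 30 remainder 1
30 ÷ 2 = 15 remainder 0
15 ÷ 2 = 7 remainder 1
7 ÷ 2 = 3 remainder 1
3 ÷ 2 = 1 remainder 1
1 ÷ 2 = 0 remainder 1
Reading remainders bottom to top: 111101011



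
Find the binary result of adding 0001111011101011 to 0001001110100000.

Add column by column from the right: bit + bit + carry-in; write the sum mod 2, carry 1 when the sum is 2 or 3.
carry:  0011111111000000
        0001111011101011
+       0001001110100000
------------------------
       00011001010001011
(the carry out of the leftmost column, 0, becomes the leading bit)
Decimal check:
  0001111011101011 = 4096 + 2048 + 1024 + 512 + 128 + 64 + 32 + 8 + 2 + 1 = 7915
  0001001110100000 = 4096 + 512 + 256 + 128 + 32 = 5024
  7915 + 5024 = 12939, and 00011001010001011 = 8192 + 4096 + 512 + 128 + 8 + 2 + 1 = 12939 ✓



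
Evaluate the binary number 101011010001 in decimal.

Sum of powers of 2 for each 1-bit:
2^0 + 2^4 + 2^6 + 2^7 + 2^9 + 2^11
= 1 + 16 + 64 + 128 + 512 + 2048
= 2769



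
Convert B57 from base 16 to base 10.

Expand by place value (powers of 16):
Digit values: B = 11
B57 = 11 × 16^2 + 5 × 16^1 + 7 × 16^0
= 11 × 256 + 5 × 16 + 7 × 1
= 2816 + 80 + 7
= 2903



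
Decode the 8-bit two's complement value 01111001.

Binary: 01111001
Sign bit: 0 (non-negative)
Read directly as an unsigned value:
01111001 = 64 + 32 + 16 + 8 + 1 = 121
Value: 121



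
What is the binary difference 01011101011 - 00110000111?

Method 1 - Direct subtraction (column by column from the right: bit − bit − borrow-in; if negative, add 2 and borrow 1 from the next column):
borrow: 01000001000
        01011101011
-       00110000111
-------------------
        00101100100

Method 2 - Add two's complement:
Two's complement of 00110000111: invert → 11001111000, add 1 → 11001111001
  01011101011
+ 11001111001
-------------
 100101100100  (end carry out of the top bit = 1)
Discarding the end carry: 00101100100
Decimal check:
  01011101011 = 512 + 128 + 64 + 32 + 8 + 2 + 1 = 747
  00110000111 = 256 + 128 + 4 + 2 + 1 = 391
  747 - 391 = 356, and 00101100100 = 256 + 64 + 32 + 4 = 356 ✓



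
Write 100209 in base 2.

Using repeated division by 2:
100209 ÷ 2 = 50104 remainder 1
50104 ÷ 2 = 25052 remainder 0
25052 ÷ 2 = 12526 remainder 0
12526 ÷ 2 = 6263 remainder 0
6263 ÷ 2 = 3131 remainder 1
3131 ÷ 2 = 1565 remainder 1
1565 ÷ 2 = 782 remainder 1
782 ÷ 2 = 391 remainder 0
391 ÷ 2 = 195 remainder 1
195 ÷ 2 = 97 remainder 1
97 ÷ 2 = 48 remainder 1
48 ÷ 2 = 24 remainder 0
24 ÷ 2 = 12 remainder 0
12 ÷ 2 = 6 remainder 0
6 ÷ 2 = 3 remainder 0
3 ÷ 2 = 1 remainder 1
1 ÷ 2 = 0 remainder 1
Reading remainders bottom to top: 11000011101110001



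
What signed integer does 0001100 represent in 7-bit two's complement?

Binary: 0001100
Sign bit: 0 (non-negative)
Read directly as an unsigned value:
0001100 = 8 + 4 = 12
Value: 12



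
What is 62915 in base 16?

Using repeated division by 16 (digits 10–15 are A–F):
62915 ÷ 16 = 3932 remainder 3
3932 ÷ 16 = 245 remainder 12 (C)
245 ÷ 16 = 15 remainder 5
15 ÷ 16 = 0 remainder 15 (F)
Reading remainders bottom to top: F5C3



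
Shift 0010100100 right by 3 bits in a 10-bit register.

Original: 0010100100 (decimal 164)
Shift right by 3 positions
Drop the 3 low bits; fill with zeros on the left
Result: 0000010100 (decimal 20)
Equivalent: 164 >> 3 = 164 ÷ 2^3 = 20



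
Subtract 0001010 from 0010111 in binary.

Method 1 - Direct subtraction (column by column from the right: bit − bit − borrow-in; if negative, add 2 and borrow 1 from the next column):
borrow: 0010000
        0010111
-       0001010
---------------
        0001101

Method 2 - Add two's complement:
Two's complement of 0001010: invert → 1110101, add 1 → 1110110
  0010111
+ 1110110
---------
 10001101  (end carry out of the top bit = 1)
Discarding the end carry: 0001101
Decimal check:
  0010111 = 16 + 4 + 2 + 1 = 23
  0001010 = 8 + 2 = 10
  23 - 10 = 13, and 0001101 = 8 + 4 + 1 = 13 ✓



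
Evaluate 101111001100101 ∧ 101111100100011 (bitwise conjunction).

AND: 1 only when both bits are 1
  101111001100101
& 101111100100011
-----------------
  101111000100001
Decimal: 24165 & 24355 = 24097



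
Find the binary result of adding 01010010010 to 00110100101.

Add column by column from the right: bit + bit + carry-in; write the sum mod 2, carry 1 when the sum is 2 or 3.
carry:  11100000000
        01010010010
+       00110100101
-------------------
       010000110111
(the carry out of the leftmost column, 0, becomes the leading bit)
Decimal check:
  01010010010 = 512 + 128 + 16 + 2 = 658
  00110100101 = 256 + 128 + 32 + 4 + 1 = 421
  658 + 421 = 1079, and 010000110111 = 1024 + 32 + 16 + 4 + 2 + 1 = 1079 ✓



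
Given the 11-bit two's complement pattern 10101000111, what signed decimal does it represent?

Binary: 10101000111
Sign bit: 1 (negative)
Invert: 01010111000
Add 1:  01010111001
Magnitude: 01010111001 = 512 + 128 + 32 + 16 + 8 + 1 = 697
Value: -697



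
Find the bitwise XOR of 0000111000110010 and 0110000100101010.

XOR: 1 when bits differ
  0000111000110010
^ 0110000100101010
------------------
  0110111100011000
Decimal: 3634 ^ 24874 = 28440



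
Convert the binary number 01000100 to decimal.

Sum of powers of 2 for each 1-bit:
2^2 + 2^6
= 4 + 64
= 68



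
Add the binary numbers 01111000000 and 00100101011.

Add column by column from the right: bit + bit + carry-in; write the sum mod 2, carry 1 when the sum is 2 or 3.
carry:  11000000000
        01111000000
+       00100101011
-------------------
       010011101011
(the carry out of the leftmost column, 0, becomes the leading bit)
Decimal check:
  01111000000 = 512 + 256 + 128 + 64 = 960
  00100101011 = 256 + 32 + 8 + 2 + 1 = 299
  960 + 299 = 1259, and 010011101011 = 1024 + 128 + 64 + 32 + 8 + 2 + 1 = 1259 ✓



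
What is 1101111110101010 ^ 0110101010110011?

XOR: 1 when bits differ
  1101111110101010
^ 0110101010110011
------------------
  1011010100011001
Decimal: 57258 ^ 27315 = 46361



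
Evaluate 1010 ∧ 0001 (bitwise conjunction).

AND: 1 only when both bits are 1
  1010
& 0001
------
  0000
Decimal: 10 & 1 = 0



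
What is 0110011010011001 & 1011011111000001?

AND: 1 only when both bits are 1
  0110011010011001
& 1011011111000001
------------------
  0010011010000001
Decimal: 26265 & 47041 = 9857



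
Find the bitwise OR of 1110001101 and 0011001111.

OR: 1 when either bit is 1
  1110001101
| 0011001111
------------
  1111001111
Decimal: 909 | 207 = 975



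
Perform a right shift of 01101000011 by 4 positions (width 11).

Original: 01101000011 (decimal 835)
Shift right by 4 positions
Drop the 4 low bits; fill with zeros on the left
Result: 00000110100 (decimal 52)
Equivalent: 835 >> 4 = 835 ÷ 2^4 = 52



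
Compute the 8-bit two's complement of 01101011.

Original: 01101011
Step 1 - Invert all bits: 10010100
Step 2 - Add 1: 10010101
Verification: 01101011 + 10010101 = 100000000; discarding the end carry (carry out of the top bit) leaves the 8-bit value 00000000, as required for x + (-x)



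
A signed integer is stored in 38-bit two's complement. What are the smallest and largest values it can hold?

For 38-bit two's complement:
Minimum: -2^37 = -137438953472
Maximum: 2^37 - 1 = 137438953471



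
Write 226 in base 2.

Using repeated division by 2:
226 ÷ 2 = 113 remainder 0
113 ÷ 2 = 56 remainder 1
56 ÷ 2 = 28 remainder 0
28 ÷ 2 = 14 remainder 0
14 ÷ 2 = 7 remainder 0
7 ÷ 2 = 3 remainder 1
3 ÷ 2 = 1 remainder 1
1 ÷ 2 = 0 remainder 1
Reading remainders bottom to top: 11100010



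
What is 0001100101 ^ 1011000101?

XOR: 1 when bits differ
  0001100101
^ 1011000101
------------
  1010100000
Decimal: 101 ^ 709 = 672



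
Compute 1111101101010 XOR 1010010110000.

XOR: 1 when bits differ
  1111101101010
^ 1010010110000
---------------
  0101111011010
Decimal: 8042 ^ 5296 = 3034



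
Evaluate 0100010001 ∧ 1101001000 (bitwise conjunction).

AND: 1 only when both bits are 1
  0100010001
& 1101001000
------------
  0100000000
Decimal: 273 & 840 = 256



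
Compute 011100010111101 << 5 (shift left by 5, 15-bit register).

Original: 011100010111101 (decimal 14525)
Shift left by 5 positions
Append 5 zeros on the right and drop the 5 high bits that overflow the 15-bit width
Result: 001011110100000 (decimal 6048)
Equivalent: 14525 << 5 = 14525 × 2^5 = 464800, truncated to 15 bits = 6048



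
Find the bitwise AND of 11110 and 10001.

AND: 1 only when both bits are 1
  11110
& 10001
-------
  10000
Decimal: 30 & 17 = 16



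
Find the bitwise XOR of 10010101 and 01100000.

XOR: 1 when bits differ
  10010101
^ 01100000
----------
  11110101
Decimal: 149 ^ 96 = 245



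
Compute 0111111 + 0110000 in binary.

Add column by column from the right: bit + bit + carry-in; write the sum mod 2, carry 1 when the sum is 2 or 3.
carry:  1100000
        0111111
+       0110000
---------------
       01101111
(the carry out of the leftmost column, 0, becomes the leading bit)
Decimal check:
  0111111 = 32 + 16 + 8 + 4 + 2 + 1 = 63
  0110000 = 32 + 16 = 48
  63 + 48 = 111, and 01101111 = 64 + 32 + 8 + 4 + 2 + 1 = 111 ✓



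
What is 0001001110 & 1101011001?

AND: 1 only when both bits are 1
  0001001110
& 1101011001
------------
  0001001000
Decimal: 78 & 857 = 72



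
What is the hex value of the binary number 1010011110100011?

Group into 4-bit nibbles from right:
  1010 = A
  0111 = 7
  1010 = A
  0011 = 3
Result: A7A3



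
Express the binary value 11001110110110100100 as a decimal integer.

Sum of powers of 2 for each 1-bit:
2^2 + 2^5 + 2^7 + 2^8 + 2^10 + 2^11 + 2^13 + 2^14 + 2^15 + 2^18 + 2^19
= 4 + 32 + 128 + 256 + 1024 + 2048 + 8192 + 16384 + 32768 + 262144 + 524288
= 847268



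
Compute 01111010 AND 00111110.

AND: 1 only when both bits are 1
  01111010
& 00111110
----------
  00111010
Decimal: 122 & 62 = 58



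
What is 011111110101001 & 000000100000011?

AND: 1 only when both bits are 1
  011111110101001
& 000000100000011
-----------------
  000000100000001
Decimal: 16297 & 259 = 257



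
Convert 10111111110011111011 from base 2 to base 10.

Sum of powers of 2 for each 1-bit:
2^0 + 2^1 + 2^3 + 2^4 + 2^5 + 2^6 + 2^7 + 2^10 + 2^11 + 2^12 + 2^13 + 2^14 + 2^15 + 2^16 + 2^17 + 2^19
= 1 + 2 + 8 + 16 + 32 + 64 + 128 + 1024 + 2048 + 4096 + 8192 + 16384 + 32768 + 65536 + 131072 + 524288
= 785659



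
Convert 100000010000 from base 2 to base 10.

Sum of powers of 2 for each 1-bit:
2^4 + 2^11
= 16 + 2048
= 2064



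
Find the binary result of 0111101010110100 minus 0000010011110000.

Method 1 - Direct subtraction (column by column from the right: bit − bit − borrow-in; if negative, add 2 and borrow 1 from the next column):
borrow: 0000101110000000
        0111101010110100
-       0000010011110000
------------------------
        0111010111000100

Method 2 - Add two's complement:
Two's complement of 0000010011110000: invert → 1111101100001111, add 1 → 1111101100010000
  0111101010110100
+ 1111101100010000
------------------
 10111010111000100  (end carry out of the top bit = 1)
Discarding the end carry: 0111010111000100
Decimal check:
  0111101010110100 = 16384 + 8192 + 4096 + 2048 + 512 + 128 + 32 + 16 + 4 = 31412
  0000010011110000 = 1024 + 128 + 64 + 32 + 16 = 1264
  31412 - 1264 = 30148, and 0111010111000100 = 16384 + 8192 + 4096 + 1024 + 256 + 128 + 64 + 4 = 30148 ✓



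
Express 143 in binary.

Using repeated division by 2:
143 ÷ 2 = 71 remainder 1
71 ÷ 2 = 35 remainder 1
35 ÷ 2 = 17 remainder 1
17 ÷ 2 = 8 remainder 1
8 ÷ 2 = 4 remainder 0
4 ÷ 2 = 2 remainder 0
2 ÷ 2 = 1 remainder 0
1 ÷ 2 = 0 remainder 1
Reading remainders bottom to top: 10001111

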